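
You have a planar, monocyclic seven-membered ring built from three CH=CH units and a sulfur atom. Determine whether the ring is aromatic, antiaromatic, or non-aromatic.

Antiaromatic

The p orbitals form a continuous loop: the double-bond atoms are sp², each contributing one p electron; the sulfur donates one lone pair from its p orbital. The ring is fully conjugated.
π-electron count: 3 × 2 = 6 from the double-bond units + 2 from the S atom = 8.
8 is a 4n count (n = 2), so the planar conjugated ring is antiaromatic.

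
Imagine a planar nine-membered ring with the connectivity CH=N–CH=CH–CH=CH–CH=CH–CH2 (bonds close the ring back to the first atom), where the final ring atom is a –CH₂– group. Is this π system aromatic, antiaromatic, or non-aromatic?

At the CH2 position, the tetrahedral CH₂ carbon is sp³ and has no p orbital in the ring π system; the ring's p-orbital overlap is broken there.
Broken conjugation rules out both aromaticity and antiaromaticity.

Non-aromatic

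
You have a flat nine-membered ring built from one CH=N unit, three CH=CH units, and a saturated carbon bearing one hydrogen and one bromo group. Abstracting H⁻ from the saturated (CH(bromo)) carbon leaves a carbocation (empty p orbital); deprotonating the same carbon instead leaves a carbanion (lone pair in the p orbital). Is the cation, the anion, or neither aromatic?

In both ions every ring atom is sp² and contributes a p orbital, so both rings are fully conjugated.
Cation: 4 × 2 + 0 = 8 π electrons → 4(2), antiaromatic.
Anion: 4 × 2 + 2 = 10 π electrons → 4(2)+2, aromatic.

The anion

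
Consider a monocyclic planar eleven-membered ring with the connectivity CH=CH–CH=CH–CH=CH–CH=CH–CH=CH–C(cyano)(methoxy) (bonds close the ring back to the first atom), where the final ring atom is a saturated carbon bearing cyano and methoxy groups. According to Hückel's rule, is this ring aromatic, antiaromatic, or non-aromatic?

Because that saturated carbon is sp³ and has no p orbital in the ring π system at the C(cyano)(methoxy) position, the π system cannot extend all the way around the ring.
Without a continuous loop of overlapping p orbitals the Hückel electron count never comes into play.

Non-aromatic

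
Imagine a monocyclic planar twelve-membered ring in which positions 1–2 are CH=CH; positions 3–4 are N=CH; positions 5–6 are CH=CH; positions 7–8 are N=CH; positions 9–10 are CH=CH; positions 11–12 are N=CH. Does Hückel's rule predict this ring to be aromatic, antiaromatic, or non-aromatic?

Antiaromatic

The p orbitals form a continuous loop: the double-bond atoms are sp², each contributing one p electron; each =N– nitrogen is pyridine-type (lone pair in the sp² plane, one electron in the p orbital). The ring is fully conjugated.
Tallying contributions gives 6 × 2 = 12 from the 6 double-bond units.
With 12 = 4·3 π electrons, Hückel's rule classifies the planar ring as antiaromatic.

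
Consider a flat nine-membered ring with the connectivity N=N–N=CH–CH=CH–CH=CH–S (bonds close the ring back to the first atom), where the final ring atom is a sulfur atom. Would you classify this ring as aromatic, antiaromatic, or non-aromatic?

Aromatic

Check conjugation: every atom in a ring double bond is sp² and brings one electron to the p orbital; the doubly-bonded nitrogens are pyridine-type — their lone pairs lie in the ring plane, leaving one electron in the p orbital; the sulfur donates one lone pair from its p orbital — every position has a p orbital, so the cyclic π system is continuous.
Adding the contributions, 4 × 2 = 8 from the double-bond units + 2 from the S atom = 10.
Since 10 = 4·2 + 2, the ring meets the 4n+2 criterion.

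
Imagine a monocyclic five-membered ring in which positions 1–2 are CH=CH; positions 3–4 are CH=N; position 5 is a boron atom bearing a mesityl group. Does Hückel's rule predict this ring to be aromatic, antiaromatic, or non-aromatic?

The p orbitals form a continuous loop: each doubly-bonded ring atom is sp² with one p-orbital electron; the doubly-bonded nitrogens are pyridine-type — their lone pairs lie in the ring plane, leaving one electron in the p orbital; the boron has an empty p orbital. The ring is fully conjugated.
Counting π electrons: 2 × 2 = 4 from the double-bond units + 0 from the B(mesityl) atom = 4.
With 4 = 4·1 π electrons, Hückel's rule classifies the planar ring as antiaromatic.

Antiaromatic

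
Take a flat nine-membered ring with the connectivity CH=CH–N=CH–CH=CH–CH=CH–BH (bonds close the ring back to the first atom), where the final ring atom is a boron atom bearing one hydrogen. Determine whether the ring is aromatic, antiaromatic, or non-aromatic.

The p orbitals form a continuous loop: the double-bond atoms are sp², each contributing one p electron; the doubly-bonded nitrogens are pyridine-type — their lone pairs lie in the ring plane, leaving one electron in the p orbital; the boron has an empty p orbital. The ring is fully conjugated.
Counting π electrons: 4 × 2 = 8 from the double-bond units + 0 from the BH atom = 8.
8 is a 4n count (n = 2), so the planar conjugated ring is antiaromatic.

Antiaromatic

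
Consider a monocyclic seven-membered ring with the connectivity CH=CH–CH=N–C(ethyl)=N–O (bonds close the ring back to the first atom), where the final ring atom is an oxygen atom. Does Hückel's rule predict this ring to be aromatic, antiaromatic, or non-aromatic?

The p orbitals form a continuous loop: the double-bond atoms are sp², each contributing one p electron; each =N– nitrogen is pyridine-type (lone pair in the sp² plane, one electron in the p orbital); the oxygen donates one lone pair from its p orbital. The ring is fully conjugated.
Adding the contributions, 3 × 2 = 6 from the double-bond units + 2 from the O atom = 8.
8 is a 4n count (n = 2), so the planar conjugated ring is antiaromatic.

Antiaromatic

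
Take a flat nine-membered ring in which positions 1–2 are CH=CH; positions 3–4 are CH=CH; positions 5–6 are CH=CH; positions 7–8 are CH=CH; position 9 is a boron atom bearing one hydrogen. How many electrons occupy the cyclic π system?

8

Check conjugation: every atom in a ring double bond is sp² and brings one electron to the p orbital; the boron has an empty p orbital — every position has a p orbital, so the cyclic π system is continuous.
Tallying contributions gives 4 × 2 = 8 from the double-bond units + 0 from the BH atom = 8.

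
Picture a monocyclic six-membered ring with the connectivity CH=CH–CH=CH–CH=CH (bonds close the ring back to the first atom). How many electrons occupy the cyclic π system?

Check conjugation: each doubly-bonded ring atom is sp² with one p-orbital electron — every position has a p orbital, so the cyclic π system is continuous.
π-electron count: 3 × 2 = 6 from the 3 double-bond units.
This is benzene.

6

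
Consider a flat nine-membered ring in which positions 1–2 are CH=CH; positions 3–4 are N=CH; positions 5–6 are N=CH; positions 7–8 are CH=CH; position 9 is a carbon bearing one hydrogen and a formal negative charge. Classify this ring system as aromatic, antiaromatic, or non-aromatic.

Check conjugation: the double-bond atoms are sp², each contributing one p electron; the doubly-bonded nitrogens are pyridine-type — their lone pairs lie in the ring plane, leaving one electron in the p orbital; the carbanion's lone pair occupies the p orbital — every position has a p orbital, so the cyclic π system is continuous.
Counting π electrons: 4 × 2 = 8 from the double-bond units + 2 from the CH(-) atom = 10.
With 10 π electrons (n = 2), the Hückel 4n+2 condition holds.

Aromatic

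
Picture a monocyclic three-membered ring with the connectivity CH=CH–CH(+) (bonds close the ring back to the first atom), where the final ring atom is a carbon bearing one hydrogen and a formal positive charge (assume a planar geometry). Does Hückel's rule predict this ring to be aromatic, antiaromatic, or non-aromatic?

Aromatic

Every ring atom contributes a p orbital perpendicular to the ring (each doubly-bonded ring atom is sp² with one p-orbital electron; the carbocation has an empty p orbital), so the π system is cyclic and fully conjugated.
π-electron count: 1 × 2 = 2 from the double-bond unit + 0 from the CH(+) atom = 2.
That gives a 4n+2 count (2, n = 0).
(The species described is the cyclopropenyl cation.)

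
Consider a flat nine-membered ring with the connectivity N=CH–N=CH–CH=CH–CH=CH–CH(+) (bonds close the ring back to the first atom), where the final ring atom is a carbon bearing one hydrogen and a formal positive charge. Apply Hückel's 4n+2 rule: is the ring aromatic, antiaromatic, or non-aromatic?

Every ring atom contributes a p orbital perpendicular to the ring (the double-bond atoms are sp², each contributing one p electron; the doubly-bonded nitrogens are pyridine-type — their lone pairs lie in the ring plane, leaving one electron in the p orbital; the carbocation has an empty p orbital), so the π system is cyclic and fully conjugated.
Counting π electrons: 4 × 2 = 8 from the double-bond units + 0 from the CH(+) atom = 8.
8 = 4(2); a planar, fully conjugated 4n system is antiaromatic.

Antiaromatic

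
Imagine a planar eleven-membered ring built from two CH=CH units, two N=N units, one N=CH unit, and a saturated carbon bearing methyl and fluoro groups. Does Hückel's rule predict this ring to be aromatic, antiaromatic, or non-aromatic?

The C(methyl)(fluoro) carbon is saturated: that saturated carbon is sp³ and has no p orbital in the ring π system. Conjugation is not continuous around the ring.
Without a continuous loop of overlapping p orbitals the Hückel electron count never comes into play.

Non-aromatic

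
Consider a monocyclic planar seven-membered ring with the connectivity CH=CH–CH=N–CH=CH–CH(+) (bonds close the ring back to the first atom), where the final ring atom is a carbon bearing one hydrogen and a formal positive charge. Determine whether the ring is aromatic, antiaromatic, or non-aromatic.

Check conjugation: every atom in a ring double bond is sp² and brings one electron to the p orbital; each =N– nitrogen is pyridine-type (lone pair in the sp² plane, one electron in the p orbital); the carbocation has an empty p orbital — every position has a p orbital, so the cyclic π system is continuous.
Adding the contributions, 3 × 2 = 6 from the double-bond units + 0 from the CH(+) atom = 6.
That gives a 4n+2 count (6, n = 1).

Aromatic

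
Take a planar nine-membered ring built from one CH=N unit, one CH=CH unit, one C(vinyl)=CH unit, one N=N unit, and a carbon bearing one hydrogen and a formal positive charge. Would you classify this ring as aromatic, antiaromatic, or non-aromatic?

All ring atoms are sp² and supply a p orbital to the ring (the double-bond atoms are sp², each contributing one p electron; each =N– nitrogen is pyridine-type (lone pair in the sp² plane, one electron in the p orbital); the carbocation has an empty p orbital); the conjugation is uninterrupted.
Tallying contributions gives 4 × 2 = 8 from the double-bond units + 0 from the CH(+) atom = 8.
With 8 = 4·2 π electrons, Hückel's rule classifies the planar ring as antiaromatic.

Antiaromatic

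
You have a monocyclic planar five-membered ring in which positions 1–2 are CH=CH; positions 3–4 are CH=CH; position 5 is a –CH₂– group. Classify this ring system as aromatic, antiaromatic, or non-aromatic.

Non-aromatic

The CH2 position has four σ bonds — the tetrahedral CH₂ carbon is sp³ and has no p orbital in the ring π system — so the cyclic conjugation is interrupted.
Without a continuous loop of overlapping p orbitals the Hückel electron count never comes into play.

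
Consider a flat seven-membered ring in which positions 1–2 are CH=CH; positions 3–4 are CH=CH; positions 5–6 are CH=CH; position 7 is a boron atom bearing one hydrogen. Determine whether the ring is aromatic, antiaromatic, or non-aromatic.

The p orbitals form a continuous loop: the double-bond atoms are sp², each contributing one p electron; the boron has an empty p orbital. The ring is fully conjugated.
Tallying contributions gives 3 × 2 = 6 from the double-bond units + 0 from the BH atom = 6.
Since 6 = 4·1 + 2, the ring meets the 4n+2 criterion.

Aromatic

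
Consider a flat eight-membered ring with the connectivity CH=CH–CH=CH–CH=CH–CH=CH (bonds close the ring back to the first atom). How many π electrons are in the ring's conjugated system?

Every ring atom contributes a p orbital perpendicular to the ring (every atom in a ring double bond is sp² and brings one electron to the p orbital), so the π system is cyclic and fully conjugated.
Counting π electrons: 4 × 2 = 8 from the 4 double-bond units.
(The species described is cyclooctatetraene.)

8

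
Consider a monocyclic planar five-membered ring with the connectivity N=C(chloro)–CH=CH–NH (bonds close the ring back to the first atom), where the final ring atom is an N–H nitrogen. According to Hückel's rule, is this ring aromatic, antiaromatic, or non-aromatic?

Every ring atom contributes a p orbital perpendicular to the ring (every atom in a ring double bond is sp² and brings one electron to the p orbital; each sp² =N– keeps its lone pair in-plane and puts one electron into the π system; the pyrrole-type nitrogen donates its lone pair from the p orbital), so the π system is cyclic and fully conjugated.
Counting π electrons: 2 × 2 = 4 from the double-bond units + 2 from the NH atom = 6.
6 = 4(1) + 2, which satisfies Hückel's 4n+2 rule.

Aromatic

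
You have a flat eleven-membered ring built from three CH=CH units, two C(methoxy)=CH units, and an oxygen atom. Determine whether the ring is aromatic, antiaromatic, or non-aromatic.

Antiaromatic

All ring atoms are sp² and supply a p orbital to the ring (the double-bond atoms are sp², each contributing one p electron; the oxygen donates one lone pair from its p orbital); the conjugation is uninterrupted.
π-electron count: 5 × 2 = 10 from the double-bond units + 2 from the O atom = 12.
With 12 = 4·3 π electrons, Hückel's rule classifies the planar ring as antiaromatic.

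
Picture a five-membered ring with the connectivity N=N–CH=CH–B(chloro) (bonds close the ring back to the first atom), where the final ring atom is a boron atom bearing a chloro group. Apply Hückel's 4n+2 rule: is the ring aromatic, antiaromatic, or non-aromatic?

Antiaromatic

Check conjugation: each doubly-bonded ring atom is sp² with one p-orbital electron; the doubly-bonded nitrogens are pyridine-type — their lone pairs lie in the ring plane, leaving one electron in the p orbital; the boron has an empty p orbital — every position has a p orbital, so the cyclic π system is continuous.
Counting π electrons: 2 × 2 = 4 from the double-bond units + 0 from the B(chloro) atom = 4.
A 4n π count (4, n = 1) in a planar conjugated ring means antiaromatic.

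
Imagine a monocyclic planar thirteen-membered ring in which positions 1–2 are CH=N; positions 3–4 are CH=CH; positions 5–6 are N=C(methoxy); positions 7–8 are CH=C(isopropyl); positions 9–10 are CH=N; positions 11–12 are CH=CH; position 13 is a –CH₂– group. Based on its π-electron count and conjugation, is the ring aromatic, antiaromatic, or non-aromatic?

The CH2 position has four σ bonds — the tetrahedral CH₂ carbon is sp³ and has no p orbital in the ring π system — so the cyclic conjugation is interrupted.
Without a continuous loop of overlapping p orbitals the Hückel electron count never comes into play.

Non-aromatic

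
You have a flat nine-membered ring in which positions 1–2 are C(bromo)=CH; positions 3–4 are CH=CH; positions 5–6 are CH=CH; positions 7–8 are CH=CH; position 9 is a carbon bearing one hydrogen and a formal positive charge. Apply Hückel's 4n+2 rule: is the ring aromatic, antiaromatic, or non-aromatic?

Antiaromatic

The p orbitals form a continuous loop: each doubly-bonded ring atom is sp² with one p-orbital electron; the carbocation has an empty p orbital. The ring is fully conjugated.
Counting π electrons: 4 × 2 = 8 from the double-bond units + 0 from the CH(+) atom = 8.
With 8 = 4·2 π electrons, Hückel's rule classifies the planar ring as antiaromatic.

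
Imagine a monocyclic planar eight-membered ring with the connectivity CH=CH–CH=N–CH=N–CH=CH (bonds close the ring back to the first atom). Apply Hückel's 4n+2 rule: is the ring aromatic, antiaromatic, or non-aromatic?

Antiaromatic

Check conjugation: each doubly-bonded ring atom is sp² with one p-orbital electron; each =N– nitrogen is pyridine-type (lone pair in the sp² plane, one electron in the p orbital) — every position has a p orbital, so the cyclic π system is continuous.
Counting π electrons: 4 × 2 = 8 from the 4 double-bond units.
A 4n π count (8, n = 2) in a planar conjugated ring means antiaromatic.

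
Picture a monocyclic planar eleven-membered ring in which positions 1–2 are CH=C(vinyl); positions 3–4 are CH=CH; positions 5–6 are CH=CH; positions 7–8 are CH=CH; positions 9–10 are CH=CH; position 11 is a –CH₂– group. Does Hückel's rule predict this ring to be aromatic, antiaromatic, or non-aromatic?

The CH2 position has four σ bonds — the tetrahedral CH₂ carbon is sp³ and has no p orbital in the ring π system — so the cyclic conjugation is interrupted.
Hückel's rule only applies to fully conjugated rings, so this one is simply non-aromatic.

Non-aromatic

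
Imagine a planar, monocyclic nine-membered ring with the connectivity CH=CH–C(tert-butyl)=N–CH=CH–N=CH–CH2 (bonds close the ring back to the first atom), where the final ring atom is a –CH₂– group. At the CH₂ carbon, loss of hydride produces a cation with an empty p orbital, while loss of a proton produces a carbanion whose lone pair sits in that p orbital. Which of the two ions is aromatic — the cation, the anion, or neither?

The anion

Once that carbon is sp², every ring atom has a p orbital and both ions are fully conjugated.
Cation: 4 × 2 + 0 = 8 π electrons → 4(2), antiaromatic.
Anion: 4 × 2 + 2 = 10 π electrons → 4(2)+2, aromatic.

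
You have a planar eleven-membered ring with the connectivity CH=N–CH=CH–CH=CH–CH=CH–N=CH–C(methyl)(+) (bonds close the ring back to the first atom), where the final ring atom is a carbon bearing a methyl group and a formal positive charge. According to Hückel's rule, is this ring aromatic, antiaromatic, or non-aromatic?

Aromatic

Every ring atom contributes a p orbital perpendicular to the ring (every atom in a ring double bond is sp² and brings one electron to the p orbital; each sp² =N– keeps its lone pair in-plane and puts one electron into the π system; the carbocation has an empty p orbital), so the π system is cyclic and fully conjugated.
Tallying contributions gives 5 × 2 = 10 from the double-bond units + 0 from the C(methyl)(+) atom = 10.
With 10 π electrons (n = 2), the Hückel 4n+2 condition holds.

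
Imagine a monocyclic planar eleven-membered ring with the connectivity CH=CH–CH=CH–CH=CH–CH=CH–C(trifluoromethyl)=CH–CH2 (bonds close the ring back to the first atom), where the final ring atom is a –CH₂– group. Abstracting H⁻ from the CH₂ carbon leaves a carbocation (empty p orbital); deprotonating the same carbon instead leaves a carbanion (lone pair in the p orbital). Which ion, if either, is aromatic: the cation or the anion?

Once that carbon is sp², every ring atom has a p orbital and both ions are fully conjugated.
Cation: 5 × 2 + 0 = 10 π electrons → 4(2)+2, aromatic.
Anion: 5 × 2 + 2 = 12 π electrons → 4(3), antiaromatic.

The cation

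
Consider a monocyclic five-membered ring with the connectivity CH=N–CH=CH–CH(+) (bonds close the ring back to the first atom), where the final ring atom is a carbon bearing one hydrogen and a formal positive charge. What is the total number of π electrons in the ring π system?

4

Check conjugation: each doubly-bonded ring atom is sp² with one p-orbital electron; each sp² =N– keeps its lone pair in-plane and puts one electron into the π system; the carbocation has an empty p orbital — every position has a p orbital, so the cyclic π system is continuous.
Adding the contributions, 2 × 2 = 4 from the double-bond units + 0 from the CH(+) atom = 4.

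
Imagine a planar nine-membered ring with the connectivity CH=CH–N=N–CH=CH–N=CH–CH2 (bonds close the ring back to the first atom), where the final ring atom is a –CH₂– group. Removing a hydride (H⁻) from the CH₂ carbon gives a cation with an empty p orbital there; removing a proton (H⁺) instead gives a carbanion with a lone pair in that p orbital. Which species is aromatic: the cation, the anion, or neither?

Once that carbon is sp², every ring atom has a p orbital and both ions are fully conjugated.
Cation: 4 × 2 + 0 = 8 π electrons → 4(2), antiaromatic.
Anion: 4 × 2 + 2 = 10 π electrons → 4(2)+2, aromatic.

The anion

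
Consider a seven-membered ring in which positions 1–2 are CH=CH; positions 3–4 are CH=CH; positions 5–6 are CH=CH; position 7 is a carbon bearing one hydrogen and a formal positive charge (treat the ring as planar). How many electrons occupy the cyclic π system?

6

Every ring atom contributes a p orbital perpendicular to the ring (each doubly-bonded ring atom is sp² with one p-orbital electron; the carbocation has an empty p orbital), so the π system is cyclic and fully conjugated.
Counting π electrons: 3 × 2 = 6 from the double-bond units + 0 from the CH(+) atom = 6.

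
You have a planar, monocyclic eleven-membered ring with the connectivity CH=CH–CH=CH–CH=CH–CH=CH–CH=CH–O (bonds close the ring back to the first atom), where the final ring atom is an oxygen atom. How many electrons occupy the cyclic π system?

12

Every ring atom contributes a p orbital perpendicular to the ring (every atom in a ring double bond is sp² and brings one electron to the p orbital; the oxygen donates one lone pair from its p orbital), so the π system is cyclic and fully conjugated.
Adding the contributions, 5 × 2 = 10 from the double-bond units + 2 from the O atom = 12.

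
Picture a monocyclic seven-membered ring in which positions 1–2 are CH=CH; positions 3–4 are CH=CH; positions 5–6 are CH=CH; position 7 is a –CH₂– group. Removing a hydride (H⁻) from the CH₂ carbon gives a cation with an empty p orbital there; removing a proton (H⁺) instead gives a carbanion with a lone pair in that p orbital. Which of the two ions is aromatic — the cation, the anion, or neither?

In both ions every ring atom is sp² and contributes a p orbital, so both rings are fully conjugated.
Cation: 3 × 2 + 0 = 6 π electrons → 4(1)+2, aromatic.
Anion: 3 × 2 + 2 = 8 π electrons → 4(2), antiaromatic.

The cation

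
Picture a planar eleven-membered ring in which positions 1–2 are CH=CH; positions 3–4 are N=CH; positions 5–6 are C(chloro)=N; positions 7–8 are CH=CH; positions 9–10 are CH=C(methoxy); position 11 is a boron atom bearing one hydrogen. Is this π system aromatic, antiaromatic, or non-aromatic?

Aromatic

Every ring atom contributes a p orbital perpendicular to the ring (each doubly-bonded ring atom is sp² with one p-orbital electron; each =N– nitrogen is pyridine-type (lone pair in the sp² plane, one electron in the p orbital); the boron has an empty p orbital), so the π system is cyclic and fully conjugated.
π-electron count: 5 × 2 = 10 from the double-bond units + 0 from the BH atom = 10.
That gives a 4n+2 count (10, n = 2).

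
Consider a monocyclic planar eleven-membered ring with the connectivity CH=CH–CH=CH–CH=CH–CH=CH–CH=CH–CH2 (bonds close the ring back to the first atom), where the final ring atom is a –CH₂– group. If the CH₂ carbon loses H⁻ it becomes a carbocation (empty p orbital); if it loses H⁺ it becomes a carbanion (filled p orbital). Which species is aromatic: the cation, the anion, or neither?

The cation

Both ions have a continuous loop of p orbitals — each ring atom is sp².
Cation: 5 × 2 + 0 = 10 π electrons → 4(2)+2, aromatic.
Anion: 5 × 2 + 2 = 12 π electrons → 4(3), antiaromatic.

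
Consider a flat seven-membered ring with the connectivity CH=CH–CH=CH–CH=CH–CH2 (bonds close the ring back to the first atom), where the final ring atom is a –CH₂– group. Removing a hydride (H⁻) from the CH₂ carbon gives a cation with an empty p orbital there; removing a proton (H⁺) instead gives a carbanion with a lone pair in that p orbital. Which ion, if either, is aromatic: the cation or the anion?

The cation

In both ions every ring atom is sp² and contributes a p orbital, so both rings are fully conjugated.
Cation: 3 × 2 + 0 = 6 π electrons → 4(1)+2, aromatic.
Anion: 3 × 2 + 2 = 8 π electrons → 4(2), antiaromatic.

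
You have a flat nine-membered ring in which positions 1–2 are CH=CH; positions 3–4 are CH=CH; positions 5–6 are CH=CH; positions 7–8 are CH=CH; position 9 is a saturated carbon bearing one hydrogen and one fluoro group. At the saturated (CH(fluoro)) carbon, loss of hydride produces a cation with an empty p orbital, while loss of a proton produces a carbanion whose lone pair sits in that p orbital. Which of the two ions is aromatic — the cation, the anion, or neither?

The anion

In either ion the ring is fully conjugated: every atom, including the new sp² carbon, supplies a p orbital.
Cation: 4 × 2 + 0 = 8 π electrons → 4(2), antiaromatic.
Anion: 4 × 2 + 2 = 10 π electrons → 4(2)+2, aromatic.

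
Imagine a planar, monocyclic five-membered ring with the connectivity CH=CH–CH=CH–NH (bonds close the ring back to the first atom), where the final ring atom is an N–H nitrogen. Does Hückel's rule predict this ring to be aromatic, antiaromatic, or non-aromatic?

Check conjugation: the double-bond atoms are sp², each contributing one p electron; the pyrrole-type nitrogen donates its lone pair from the p orbital — every position has a p orbital, so the cyclic π system is continuous.
π-electron count: 2 × 2 = 4 from the double-bond units + 2 from the NH atom = 6.
6 = 4(1) + 2, which satisfies Hückel's 4n+2 rule.
(The species described is pyrrole.)

Aromatic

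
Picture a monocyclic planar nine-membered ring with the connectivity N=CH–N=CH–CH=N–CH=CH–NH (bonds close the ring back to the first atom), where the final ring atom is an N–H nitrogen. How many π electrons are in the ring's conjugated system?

Check conjugation: the double-bond atoms are sp², each contributing one p electron; the doubly-bonded nitrogens are pyridine-type — their lone pairs lie in the ring plane, leaving one electron in the p orbital; the pyrrole-type nitrogen donates its lone pair from the p orbital — every position has a p orbital, so the cyclic π system is continuous.
Tallying contributions gives 4 × 2 = 8 from the double-bond units + 2 from the NH atom = 10.

10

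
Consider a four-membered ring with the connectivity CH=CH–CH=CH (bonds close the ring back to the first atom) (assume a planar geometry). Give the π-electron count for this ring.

Every ring atom contributes a p orbital perpendicular to the ring (each doubly-bonded ring atom is sp² with one p-orbital electron), so the π system is cyclic and fully conjugated.
Counting π electrons: 2 × 2 = 4 from the 2 double-bond units.
This is cyclobutadiene.

4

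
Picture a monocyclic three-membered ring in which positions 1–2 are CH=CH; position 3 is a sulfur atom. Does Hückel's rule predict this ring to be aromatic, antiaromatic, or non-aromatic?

Antiaromatic

Check conjugation: every atom in a ring double bond is sp² and brings one electron to the p orbital; the sulfur donates one lone pair from its p orbital — every position has a p orbital, so the cyclic π system is continuous.
Counting π electrons: 1 × 2 = 2 from the double-bond unit + 2 from the S atom = 4.
4 is a 4n count (n = 1), so the planar conjugated ring is antiaromatic.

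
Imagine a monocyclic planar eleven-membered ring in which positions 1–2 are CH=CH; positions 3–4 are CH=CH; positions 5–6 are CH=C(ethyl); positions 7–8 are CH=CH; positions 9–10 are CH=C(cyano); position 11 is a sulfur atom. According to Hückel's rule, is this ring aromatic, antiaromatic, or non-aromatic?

Antiaromatic

Check conjugation: each doubly-bonded ring atom is sp² with one p-orbital electron; the sulfur donates one lone pair from its p orbital — every position has a p orbital, so the cyclic π system is continuous.
Adding the contributions, 5 × 2 = 10 from the double-bond units + 2 from the S atom = 12.
A 4n π count (12, n = 3) in a planar conjugated ring means antiaromatic.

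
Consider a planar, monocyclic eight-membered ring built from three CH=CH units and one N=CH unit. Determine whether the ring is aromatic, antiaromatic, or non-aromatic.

The p orbitals form a continuous loop: each doubly-bonded ring atom is sp² with one p-orbital electron; each =N– nitrogen is pyridine-type (lone pair in the sp² plane, one electron in the p orbital). The ring is fully conjugated.
π-electron count: 4 × 2 = 8 from the 4 double-bond units.
With 8 = 4·2 π electrons, Hückel's rule classifies the planar ring as antiaromatic.

Antiaromatic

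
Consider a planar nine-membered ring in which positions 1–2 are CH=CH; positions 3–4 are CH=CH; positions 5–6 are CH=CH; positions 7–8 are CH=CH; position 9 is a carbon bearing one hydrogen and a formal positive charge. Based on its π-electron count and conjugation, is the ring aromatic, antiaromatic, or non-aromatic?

The p orbitals form a continuous loop: each doubly-bonded ring atom is sp² with one p-orbital electron; the carbocation has an empty p orbital. The ring is fully conjugated.
Counting π electrons: 4 × 2 = 8 from the double-bond units + 0 from the CH(+) atom = 8.
With 8 = 4·2 π electrons, Hückel's rule classifies the planar ring as antiaromatic.

Antiaromatic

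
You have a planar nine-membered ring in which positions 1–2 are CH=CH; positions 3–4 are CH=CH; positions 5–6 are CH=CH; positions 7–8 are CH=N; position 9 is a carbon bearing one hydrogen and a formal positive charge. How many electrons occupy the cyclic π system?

All ring atoms are sp² and supply a p orbital to the ring (each doubly-bonded ring atom is sp² with one p-orbital electron; each =N– nitrogen is pyridine-type (lone pair in the sp² plane, one electron in the p orbital); the carbocation has an empty p orbital); the conjugation is uninterrupted.
Tallying contributions gives 4 × 2 = 8 from the double-bond units + 0 from the CH(+) atom = 8.

8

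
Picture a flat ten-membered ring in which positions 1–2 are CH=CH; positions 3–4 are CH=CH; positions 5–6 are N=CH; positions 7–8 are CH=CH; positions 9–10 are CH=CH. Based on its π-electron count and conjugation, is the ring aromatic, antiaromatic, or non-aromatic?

Aromatic

The p orbitals form a continuous loop: every atom in a ring double bond is sp² and brings one electron to the p orbital; each =N– nitrogen is pyridine-type (lone pair in the sp² plane, one electron in the p orbital). The ring is fully conjugated.
π-electron count: 5 × 2 = 10 from the 5 double-bond units.
That gives a 4n+2 count (10, n = 2).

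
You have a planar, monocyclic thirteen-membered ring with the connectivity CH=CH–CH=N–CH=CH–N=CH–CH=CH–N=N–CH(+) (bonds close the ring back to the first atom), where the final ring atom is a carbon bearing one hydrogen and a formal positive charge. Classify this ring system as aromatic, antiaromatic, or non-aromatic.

All ring atoms are sp² and supply a p orbital to the ring (every atom in a ring double bond is sp² and brings one electron to the p orbital; each sp² =N– keeps its lone pair in-plane and puts one electron into the π system; the carbocation has an empty p orbital); the conjugation is uninterrupted.
Tallying contributions gives 6 × 2 = 12 from the double-bond units + 0 from the CH(+) atom = 12.
A 4n π count (12, n = 3) in a planar conjugated ring means antiaromatic.

Antiaromatic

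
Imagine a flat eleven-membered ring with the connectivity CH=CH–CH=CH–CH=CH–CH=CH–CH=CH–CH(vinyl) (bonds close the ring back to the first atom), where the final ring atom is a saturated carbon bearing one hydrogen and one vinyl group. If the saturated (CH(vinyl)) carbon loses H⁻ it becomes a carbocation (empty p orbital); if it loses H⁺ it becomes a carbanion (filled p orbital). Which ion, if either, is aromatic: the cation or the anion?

The cation

Once that carbon is sp², every ring atom has a p orbital and both ions are fully conjugated.
Cation: 5 × 2 + 0 = 10 π electrons → 4(2)+2, aromatic.
Anion: 5 × 2 + 2 = 12 π electrons → 4(3), antiaromatic.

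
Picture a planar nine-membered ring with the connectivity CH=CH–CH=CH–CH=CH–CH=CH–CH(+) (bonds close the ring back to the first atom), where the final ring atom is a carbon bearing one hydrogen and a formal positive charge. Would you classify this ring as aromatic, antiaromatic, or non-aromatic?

Antiaromatic

All ring atoms are sp² and supply a p orbital to the ring (each doubly-bonded ring atom is sp² with one p-orbital electron; the carbocation has an empty p orbital); the conjugation is uninterrupted.
Adding the contributions, 4 × 2 = 8 from the double-bond units + 0 from the CH(+) atom = 8.
A 4n π count (8, n = 2) in a planar conjugated ring means antiaromatic.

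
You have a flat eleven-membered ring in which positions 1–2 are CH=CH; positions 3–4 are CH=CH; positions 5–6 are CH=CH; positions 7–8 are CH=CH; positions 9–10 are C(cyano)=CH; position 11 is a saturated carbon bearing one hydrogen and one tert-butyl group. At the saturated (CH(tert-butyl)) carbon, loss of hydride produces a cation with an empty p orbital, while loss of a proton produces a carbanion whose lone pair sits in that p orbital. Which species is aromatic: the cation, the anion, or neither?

The cation

Once that carbon is sp², every ring atom has a p orbital and both ions are fully conjugated.
Cation: 5 × 2 + 0 = 10 π electrons → 4(2)+2, aromatic.
Anion: 5 × 2 + 2 = 12 π electrons → 4(3), antiaromatic.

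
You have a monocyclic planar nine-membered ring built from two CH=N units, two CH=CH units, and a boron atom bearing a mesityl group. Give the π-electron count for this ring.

Every ring atom contributes a p orbital perpendicular to the ring (each doubly-bonded ring atom is sp² with one p-orbital electron; each sp² =N– keeps its lone pair in-plane and puts one electron into the π system; the boron has an empty p orbital), so the π system is cyclic and fully conjugated.
π-electron count: 4 × 2 = 8 from the double-bond units + 0 from the B(mesityl) atom = 8.

8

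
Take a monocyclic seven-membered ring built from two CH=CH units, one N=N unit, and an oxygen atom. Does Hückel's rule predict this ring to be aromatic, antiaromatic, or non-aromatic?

Antiaromatic

Every ring atom contributes a p orbital perpendicular to the ring (each doubly-bonded ring atom is sp² with one p-orbital electron; each =N– nitrogen is pyridine-type (lone pair in the sp² plane, one electron in the p orbital); the oxygen donates one lone pair from its p orbital), so the π system is cyclic and fully conjugated.
π-electron count: 3 × 2 = 6 from the double-bond units + 2 from the O atom = 8.
8 = 4(2); a planar, fully conjugated 4n system is antiaromatic.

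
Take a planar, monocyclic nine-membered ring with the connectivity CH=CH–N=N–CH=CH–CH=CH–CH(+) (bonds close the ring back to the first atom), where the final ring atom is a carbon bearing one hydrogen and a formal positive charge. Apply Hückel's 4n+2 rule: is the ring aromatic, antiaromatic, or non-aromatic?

Check conjugation: the double-bond atoms are sp², each contributing one p electron; the doubly-bonded nitrogens are pyridine-type — their lone pairs lie in the ring plane, leaving one electron in the p orbital; the carbocation has an empty p orbital — every position has a p orbital, so the cyclic π system is continuous.
Adding the contributions, 4 × 2 = 8 from the double-bond units + 0 from the CH(+) atom = 8.
8 = 4(2); a planar, fully conjugated 4n system is antiaromatic.

Antiaromatic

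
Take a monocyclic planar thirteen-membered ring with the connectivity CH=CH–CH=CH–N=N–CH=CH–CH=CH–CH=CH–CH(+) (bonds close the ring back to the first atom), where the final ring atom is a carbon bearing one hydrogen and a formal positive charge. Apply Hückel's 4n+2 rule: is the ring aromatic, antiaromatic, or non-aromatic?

Antiaromatic

Every ring atom contributes a p orbital perpendicular to the ring (each doubly-bonded ring atom is sp² with one p-orbital electron; each =N– nitrogen is pyridine-type (lone pair in the sp² plane, one electron in the p orbital); the carbocation has an empty p orbital), so the π system is cyclic and fully conjugated.
Tallying contributions gives 6 × 2 = 12 from the double-bond units + 0 from the CH(+) atom = 12.
A 4n π count (12, n = 3) in a planar conjugated ring means antiaromatic.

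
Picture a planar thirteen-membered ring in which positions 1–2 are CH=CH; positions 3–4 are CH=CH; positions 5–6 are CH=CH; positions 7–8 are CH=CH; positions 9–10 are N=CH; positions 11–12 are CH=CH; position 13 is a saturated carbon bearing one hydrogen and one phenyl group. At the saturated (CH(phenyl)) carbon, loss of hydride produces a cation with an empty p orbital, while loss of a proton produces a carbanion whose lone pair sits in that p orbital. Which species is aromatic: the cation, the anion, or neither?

Once that carbon is sp², every ring atom has a p orbital and both ions are fully conjugated.
Cation: 6 × 2 + 0 = 12 π electrons → 4(3), antiaromatic.
Anion: 6 × 2 + 2 = 14 π electrons → 4(3)+2, aromatic.

The anion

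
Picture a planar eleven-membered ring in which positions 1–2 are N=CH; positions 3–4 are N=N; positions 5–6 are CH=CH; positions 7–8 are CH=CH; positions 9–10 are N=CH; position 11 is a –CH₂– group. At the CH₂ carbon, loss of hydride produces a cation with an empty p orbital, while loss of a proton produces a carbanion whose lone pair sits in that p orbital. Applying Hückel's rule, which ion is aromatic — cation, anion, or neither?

In both ions every ring atom is sp² and contributes a p orbital, so both rings are fully conjugated.
Cation: 5 × 2 + 0 = 10 π electrons → 4(2)+2, aromatic.
Anion: 5 × 2 + 2 = 12 π electrons → 4(3), antiaromatic.

The cation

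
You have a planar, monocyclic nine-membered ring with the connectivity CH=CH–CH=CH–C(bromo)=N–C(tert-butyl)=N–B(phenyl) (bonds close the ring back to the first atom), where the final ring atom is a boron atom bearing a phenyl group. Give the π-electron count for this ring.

All ring atoms are sp² and supply a p orbital to the ring (the double-bond atoms are sp², each contributing one p electron; each =N– nitrogen is pyridine-type (lone pair in the sp² plane, one electron in the p orbital); the boron has an empty p orbital); the conjugation is uninterrupted.
Tallying contributions gives 4 × 2 = 8 from the double-bond units + 0 from the B(phenyl) atom = 8.

8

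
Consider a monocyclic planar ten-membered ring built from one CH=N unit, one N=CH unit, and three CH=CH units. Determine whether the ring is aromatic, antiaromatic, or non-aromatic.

Aromatic

Every ring atom contributes a p orbital perpendicular to the ring (the double-bond atoms are sp², each contributing one p electron; each =N– nitrogen is pyridine-type (lone pair in the sp² plane, one electron in the p orbital)), so the π system is cyclic and fully conjugated.
Counting π electrons: 5 × 2 = 10 from the 5 double-bond units.
With 10 π electrons (n = 2), the Hückel 4n+2 condition holds.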